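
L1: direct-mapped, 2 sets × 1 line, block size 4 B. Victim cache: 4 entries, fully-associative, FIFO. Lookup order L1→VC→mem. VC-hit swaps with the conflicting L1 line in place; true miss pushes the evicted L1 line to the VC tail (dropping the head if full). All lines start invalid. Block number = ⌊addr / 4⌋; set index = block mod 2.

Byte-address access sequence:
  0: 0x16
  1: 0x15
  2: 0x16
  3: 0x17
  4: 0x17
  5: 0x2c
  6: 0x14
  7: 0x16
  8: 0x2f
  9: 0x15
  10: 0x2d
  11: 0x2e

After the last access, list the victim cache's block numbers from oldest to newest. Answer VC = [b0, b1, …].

#0 0x16→b5/s1 MISS; vc=[]
#1 0x15→b5/s1 L1-HIT; vc=[]
#2 0x16→b5/s1 L1-HIT; vc=[]
#3 0x17→b5/s1 L1-HIT; vc=[]
#4 0x17→b5/s1 L1-HIT; vc=[]
#5 0x2c→b11/s1 MISS; vc=[5]
#6 0x14→b5/s1 VC-HIT; vc=[11]
#7 0x16→b5/s1 L1-HIT; vc=[11]
#8 0x2f→b11/s1 VC-HIT; vc=[5]
#9 0x15→b5/s1 VC-HIT; vc=[11]
#10 0x2d→b11/s1 VC-HIT; vc=[5]
#11 0x2e→b11/s1 L1-HIT; vc=[5]

VC = [5]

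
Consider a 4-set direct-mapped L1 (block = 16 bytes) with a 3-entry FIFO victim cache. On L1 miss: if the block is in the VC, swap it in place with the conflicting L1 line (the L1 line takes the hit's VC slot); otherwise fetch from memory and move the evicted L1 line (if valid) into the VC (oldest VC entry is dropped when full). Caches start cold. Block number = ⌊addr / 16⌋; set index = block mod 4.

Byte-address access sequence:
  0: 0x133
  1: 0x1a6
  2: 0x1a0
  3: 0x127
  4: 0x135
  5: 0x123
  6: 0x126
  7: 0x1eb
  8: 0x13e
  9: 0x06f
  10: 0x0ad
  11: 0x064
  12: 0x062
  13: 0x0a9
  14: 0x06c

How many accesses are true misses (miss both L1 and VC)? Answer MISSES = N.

MISSES = 6

#0 0x133→b19/s3 MISS; vc=[]
#1 0x1a6→b26/s2 MISS; vc=[]
#2 0x1a0→b26/s2 L1-HIT; vc=[]
#3 0x127→b18/s2 MISS; vc=[26]
#4 0x135→b19/s3 L1-HIT; vc=[26]
#5 0x123→b18/s2 L1-HIT; vc=[26]
#6 0x126→b18/s2 L1-HIT; vc=[26]
#7 0x1eb→b30/s2 MISS; vc=[26,18]
#8 0x13e→b19/s3 L1-HIT; vc=[26,18]
#9 0x6f→b6/s2 MISS; vc=[26,18,30]
#10 0xad→b10/s2 MISS; vc=[18,30,6]
#11 0x64→b6/s2 VC-HIT; vc=[18,30,10]
#12 0x62→b6/s2 L1-HIT; vc=[18,30,10]
#13 0xa9→b10/s2 VC-HIT; vc=[18,30,6]
#14 0x6c→b6/s2 VC-HIT; vc=[18,30,10]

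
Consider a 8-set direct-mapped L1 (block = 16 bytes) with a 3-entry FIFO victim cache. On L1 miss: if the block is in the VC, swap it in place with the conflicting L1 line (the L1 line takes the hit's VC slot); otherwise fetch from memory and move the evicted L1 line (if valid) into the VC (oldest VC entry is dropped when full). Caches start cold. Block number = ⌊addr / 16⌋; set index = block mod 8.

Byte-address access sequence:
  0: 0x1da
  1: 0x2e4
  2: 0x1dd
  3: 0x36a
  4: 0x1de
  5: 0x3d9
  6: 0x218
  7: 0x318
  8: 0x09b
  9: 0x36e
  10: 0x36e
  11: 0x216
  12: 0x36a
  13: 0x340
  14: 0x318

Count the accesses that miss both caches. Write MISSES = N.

MISSES = 8

0: 0x1da (blk 29, set 5) → MISS  vc=[]
1: 0x2e4 (blk 46, set 6) → MISS  vc=[]
2: 0x1dd (blk 29, set 5) → L1-HIT  vc=[]
3: 0x36a (blk 54, set 6) → MISS  vc=[46]
4: 0x1de (blk 29, set 5) → L1-HIT  vc=[46]
5: 0x3d9 (blk 61, set 5) → MISS  vc=[46, 29]
6: 0x218 (blk 33, set 1) → MISS  vc=[46, 29]
7: 0x318 (blk 49, set 1) → MISS  vc=[46, 29, 33]
8: 0x9b (blk 9, set 1) → MISS  vc=[29, 33, 49]
9: 0x36e (blk 54, set 6) → L1-HIT  vc=[29, 33, 49]
10: 0x36e (blk 54, set 6) → L1-HIT  vc=[29, 33, 49]
11: 0x216 (blk 33, set 1) → VC-HIT  vc=[29, 9, 49]
12: 0x36a (blk 54, set 6) → L1-HIT  vc=[29, 9, 49]
13: 0x340 (blk 52, set 4) → MISS  vc=[29, 9, 49]
14: 0x318 (blk 49, set 1) → VC-HIT  vc=[29, 9, 33]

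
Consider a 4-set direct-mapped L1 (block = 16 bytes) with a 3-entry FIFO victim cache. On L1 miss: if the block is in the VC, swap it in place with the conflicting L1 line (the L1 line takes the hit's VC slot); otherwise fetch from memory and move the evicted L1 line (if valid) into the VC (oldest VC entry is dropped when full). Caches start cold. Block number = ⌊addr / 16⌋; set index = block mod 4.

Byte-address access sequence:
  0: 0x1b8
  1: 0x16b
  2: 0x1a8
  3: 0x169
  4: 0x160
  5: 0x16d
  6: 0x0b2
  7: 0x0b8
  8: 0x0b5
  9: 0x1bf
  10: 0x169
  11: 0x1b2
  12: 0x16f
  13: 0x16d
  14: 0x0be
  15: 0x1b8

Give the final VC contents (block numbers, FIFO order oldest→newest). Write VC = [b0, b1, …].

VC = [26, 11]

0: 0x1b8 (blk 27, set 3) → MISS  vc=[]
1: 0x16b (blk 22, set 2) → MISS  vc=[]
2: 0x1a8 (blk 26, set 2) → MISS  vc=[22]
3: 0x169 (blk 22, set 2) → VC-HIT  vc=[26]
4: 0x160 (blk 22, set 2) → L1-HIT  vc=[26]
5: 0x16d (blk 22, set 2) → L1-HIT  vc=[26]
6: 0xb2 (blk 11, set 3) → MISS  vc=[26, 27]
7: 0xb8 (blk 11, set 3) → L1-HIT  vc=[26, 27]
8: 0xb5 (blk 11, set 3) → L1-HIT  vc=[26, 27]
9: 0x1bf (blk 27, set 3) → VC-HIT  vc=[26, 11]
10: 0x169 (blk 22, set 2) → L1-HIT  vc=[26, 11]
11: 0x1b2 (blk 27, set 3) → L1-HIT  vc=[26, 11]
12: 0x16f (blk 22, set 2) → L1-HIT  vc=[26, 11]
13: 0x16d (blk 22, set 2) → L1-HIT  vc=[26, 11]
14: 0xbe (blk 11, set 3) → VC-HIT  vc=[26, 27]
15: 0x1b8 (blk 27, set 3) → VC-HIT  vc=[26, 11]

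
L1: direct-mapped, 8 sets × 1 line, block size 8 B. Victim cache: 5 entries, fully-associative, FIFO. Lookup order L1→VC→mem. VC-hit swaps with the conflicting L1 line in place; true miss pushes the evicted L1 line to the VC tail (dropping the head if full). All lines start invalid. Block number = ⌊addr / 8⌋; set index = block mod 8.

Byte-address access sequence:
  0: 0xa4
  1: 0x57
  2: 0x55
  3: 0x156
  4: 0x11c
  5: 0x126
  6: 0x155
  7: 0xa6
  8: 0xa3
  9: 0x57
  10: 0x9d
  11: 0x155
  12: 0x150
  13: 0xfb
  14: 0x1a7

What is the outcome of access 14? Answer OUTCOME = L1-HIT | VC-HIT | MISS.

OUTCOME = MISS

0: 0xa4 (blk 20, set 4) → MISS  vc=[]
1: 0x57 (blk 10, set 2) → MISS  vc=[]
2: 0x55 (blk 10, set 2) → L1-HIT  vc=[]
3: 0x156 (blk 42, set 2) → MISS  vc=[10]
4: 0x11c (blk 35, set 3) → MISS  vc=[10]
5: 0x126 (blk 36, set 4) → MISS  vc=[10, 20]
6: 0x155 (blk 42, set 2) → L1-HIT  vc=[10, 20]
7: 0xa6 (blk 20, set 4) → VC-HIT  vc=[10, 36]
8: 0xa3 (blk 20, set 4) → L1-HIT  vc=[10, 36]
9: 0x57 (blk 10, set 2) → VC-HIT  vc=[42, 36]
10: 0x9d (blk 19, set 3) → MISS  vc=[42, 36, 35]
11: 0x155 (blk 42, set 2) → VC-HIT  vc=[10, 36, 35]
12: 0x150 (blk 42, set 2) → L1-HIT  vc=[10, 36, 35]
13: 0xfb (blk 31, set 7) → MISS  vc=[10, 36, 35]
14: 0x1a7 (blk 52, set 4) → MISS  vc=[10, 36, 35, 20]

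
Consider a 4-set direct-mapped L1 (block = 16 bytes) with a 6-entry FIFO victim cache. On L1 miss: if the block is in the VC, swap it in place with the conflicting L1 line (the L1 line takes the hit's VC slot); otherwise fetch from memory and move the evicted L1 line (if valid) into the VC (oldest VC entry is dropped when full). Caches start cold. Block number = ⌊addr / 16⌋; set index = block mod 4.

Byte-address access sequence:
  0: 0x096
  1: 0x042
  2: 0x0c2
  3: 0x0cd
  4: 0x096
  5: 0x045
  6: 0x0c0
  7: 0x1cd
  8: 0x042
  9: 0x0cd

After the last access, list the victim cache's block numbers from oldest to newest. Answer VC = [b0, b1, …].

VC = [28, 4]

0: 0x96 (blk 9, set 1) → MISS  vc=[]
1: 0x42 (blk 4, set 0) → MISS  vc=[]
2: 0xc2 (blk 12, set 0) → MISS  vc=[4]
3: 0xcd (blk 12, set 0) → L1-HIT  vc=[4]
4: 0x96 (blk 9, set 1) → L1-HIT  vc=[4]
5: 0x45 (blk 4, set 0) → VC-HIT  vc=[12]
6: 0xc0 (blk 12, set 0) → VC-HIT  vc=[4]
7: 0x1cd (blk 28, set 0) → MISS  vc=[4, 12]
8: 0x42 (blk 4, set 0) → VC-HIT  vc=[28, 12]
9: 0xcd (blk 12, set 0) → VC-HIT  vc=[28, 4]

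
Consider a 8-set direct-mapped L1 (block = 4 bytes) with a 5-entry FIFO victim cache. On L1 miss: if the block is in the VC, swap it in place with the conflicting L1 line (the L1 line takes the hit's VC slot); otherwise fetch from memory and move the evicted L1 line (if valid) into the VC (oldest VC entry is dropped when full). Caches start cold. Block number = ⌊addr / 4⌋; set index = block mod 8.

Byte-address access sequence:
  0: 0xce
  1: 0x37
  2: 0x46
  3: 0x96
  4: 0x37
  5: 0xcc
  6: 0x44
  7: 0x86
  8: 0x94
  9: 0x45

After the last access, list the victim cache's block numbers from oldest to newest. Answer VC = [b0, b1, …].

VC = [13, 33]

#0 0xce→b51/s3 MISS; vc=[]
#1 0x37→b13/s5 MISS; vc=[]
#2 0x46→b17/s1 MISS; vc=[]
#3 0x96→b37/s5 MISS; vc=[13]
#4 0x37→b13/s5 VC-HIT; vc=[37]
#5 0xcc→b51/s3 L1-HIT; vc=[37]
#6 0x44→b17/s1 L1-HIT; vc=[37]
#7 0x86→b33/s1 MISS; vc=[37,17]
#8 0x94→b37/s5 VC-HIT; vc=[13,17]
#9 0x45→b17/s1 VC-HIT; vc=[13,33]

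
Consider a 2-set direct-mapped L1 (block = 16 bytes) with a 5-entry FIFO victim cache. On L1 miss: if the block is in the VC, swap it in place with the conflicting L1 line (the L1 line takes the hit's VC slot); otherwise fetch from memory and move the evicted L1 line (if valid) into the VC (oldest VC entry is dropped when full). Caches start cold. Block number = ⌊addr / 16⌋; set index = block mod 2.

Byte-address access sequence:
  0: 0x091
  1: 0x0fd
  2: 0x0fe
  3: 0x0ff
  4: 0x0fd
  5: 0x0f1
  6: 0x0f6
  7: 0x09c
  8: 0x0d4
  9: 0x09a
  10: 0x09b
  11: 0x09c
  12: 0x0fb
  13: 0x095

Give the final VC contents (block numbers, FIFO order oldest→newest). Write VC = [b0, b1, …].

VC = [15, 13]

#0 0x91→b9/s1 MISS; vc=[]
#1 0xfd→b15/s1 MISS; vc=[9]
#2 0xfe→b15/s1 L1-HIT; vc=[9]
#3 0xff→b15/s1 L1-HIT; vc=[9]
#4 0xfd→b15/s1 L1-HIT; vc=[9]
#5 0xf1→b15/s1 L1-HIT; vc=[9]
#6 0xf6→b15/s1 L1-HIT; vc=[9]
#7 0x9c→b9/s1 VC-HIT; vc=[15]
#8 0xd4→b13/s1 MISS; vc=[15,9]
#9 0x9a→b9/s1 VC-HIT; vc=[15,13]
#10 0x9b→b9/s1 L1-HIT; vc=[15,13]
#11 0x9c→b9/s1 L1-HIT; vc=[15,13]
#12 0xfb→b15/s1 VC-HIT; vc=[9,13]
#13 0x95→b9/s1 VC-HIT; vc=[15,13]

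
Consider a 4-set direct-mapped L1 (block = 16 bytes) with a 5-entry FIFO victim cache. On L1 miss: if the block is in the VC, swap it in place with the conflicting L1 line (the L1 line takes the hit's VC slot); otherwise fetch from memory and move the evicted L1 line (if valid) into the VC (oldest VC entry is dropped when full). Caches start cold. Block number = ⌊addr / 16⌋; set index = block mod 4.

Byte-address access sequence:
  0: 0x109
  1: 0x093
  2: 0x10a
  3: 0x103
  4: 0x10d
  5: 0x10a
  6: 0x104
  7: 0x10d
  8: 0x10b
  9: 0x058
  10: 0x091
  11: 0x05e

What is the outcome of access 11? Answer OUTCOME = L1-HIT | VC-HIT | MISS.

OUTCOME = VC-HIT

  [0] addr=0x109 blk=16 s=0: MISS | VC []
  [1] addr=0x93 blk=9 s=1: MISS | VC []
  [2] addr=0x10a blk=16 s=0: L1-HIT | VC []
  [3] addr=0x103 blk=16 s=0: L1-HIT | VC []
  [4] addr=0x10d blk=16 s=0: L1-HIT | VC []
  [5] addr=0x10a blk=16 s=0: L1-HIT | VC []
  [6] addr=0x104 blk=16 s=0: L1-HIT | VC []
  [7] addr=0x10d blk=16 s=0: L1-HIT | VC []
  [8] addr=0x10b blk=16 s=0: L1-HIT | VC []
  [9] addr=0x58 blk=5 s=1: MISS | VC [9]
  [10] addr=0x91 blk=9 s=1: VC-HIT | VC [5]
  [11] addr=0x5e blk=5 s=1: VC-HIT | VC [9]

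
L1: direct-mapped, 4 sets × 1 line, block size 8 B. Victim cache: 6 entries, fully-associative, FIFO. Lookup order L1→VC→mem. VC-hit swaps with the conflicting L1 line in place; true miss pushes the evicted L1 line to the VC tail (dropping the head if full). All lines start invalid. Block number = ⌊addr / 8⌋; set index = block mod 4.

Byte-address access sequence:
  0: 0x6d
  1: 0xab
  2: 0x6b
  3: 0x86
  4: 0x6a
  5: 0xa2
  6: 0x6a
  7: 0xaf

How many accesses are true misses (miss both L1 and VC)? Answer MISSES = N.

MISSES = 4

0: 0x6d (blk 13, set 1) → MISS  vc=[]
1: 0xab (blk 21, set 1) → MISS  vc=[13]
2: 0x6b (blk 13, set 1) → VC-HIT  vc=[21]
3: 0x86 (blk 16, set 0) → MISS  vc=[21]
4: 0x6a (blk 13, set 1) → L1-HIT  vc=[21]
5: 0xa2 (blk 20, set 0) → MISS  vc=[21, 16]
6: 0x6a (blk 13, set 1) → L1-HIT  vc=[21, 16]
7: 0xaf (blk 21, set 1) → VC-HIT  vc=[13, 16]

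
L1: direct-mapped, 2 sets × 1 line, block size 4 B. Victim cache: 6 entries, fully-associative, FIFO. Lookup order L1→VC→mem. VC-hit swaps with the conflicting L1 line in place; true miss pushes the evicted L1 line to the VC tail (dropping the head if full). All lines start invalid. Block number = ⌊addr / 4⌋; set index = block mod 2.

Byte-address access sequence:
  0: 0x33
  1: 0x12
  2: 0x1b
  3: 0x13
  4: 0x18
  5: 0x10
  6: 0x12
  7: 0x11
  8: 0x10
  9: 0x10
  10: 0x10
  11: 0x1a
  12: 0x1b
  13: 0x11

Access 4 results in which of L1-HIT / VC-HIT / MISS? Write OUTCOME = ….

  [0] addr=0x33 blk=12 s=0: MISS | VC []
  [1] addr=0x12 blk=4 s=0: MISS | VC [12]
  [2] addr=0x1b blk=6 s=0: MISS | VC [12, 4]
  [3] addr=0x13 blk=4 s=0: VC-HIT | VC [12, 6]
  [4] addr=0x18 blk=6 s=0: VC-HIT | VC [12, 4]
  [5] addr=0x10 blk=4 s=0: VC-HIT | VC [12, 6]
  [6] addr=0x12 blk=4 s=0: L1-HIT | VC [12, 6]
  [7] addr=0x11 blk=4 s=0: L1-HIT | VC [12, 6]
  [8] addr=0x10 blk=4 s=0: L1-HIT | VC [12, 6]
  [9] addr=0x10 blk=4 s=0: L1-HIT | VC [12, 6]
  [10] addr=0x10 blk=4 s=0: L1-HIT | VC [12, 6]
  [11] addr=0x1a blk=6 s=0: VC-HIT | VC [12, 4]
  [12] addr=0x1b blk=6 s=0: L1-HIT | VC [12, 4]
  [13] addr=0x11 blk=4 s=0: VC-HIT | VC [12, 6]

OUTCOME = VC-HIT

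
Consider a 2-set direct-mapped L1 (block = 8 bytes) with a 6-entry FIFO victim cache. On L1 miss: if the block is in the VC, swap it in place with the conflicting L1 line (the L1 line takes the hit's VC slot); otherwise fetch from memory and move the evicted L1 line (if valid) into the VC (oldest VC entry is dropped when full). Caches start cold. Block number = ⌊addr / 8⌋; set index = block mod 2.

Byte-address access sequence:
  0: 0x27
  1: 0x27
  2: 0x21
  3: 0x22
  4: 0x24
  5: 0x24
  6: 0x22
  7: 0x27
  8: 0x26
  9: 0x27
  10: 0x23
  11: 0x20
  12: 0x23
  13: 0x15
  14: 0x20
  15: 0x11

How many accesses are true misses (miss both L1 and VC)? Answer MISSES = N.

0: 0x27 (blk 4, set 0) → MISS  vc=[]
1: 0x27 (blk 4, set 0) → L1-HIT  vc=[]
2: 0x21 (blk 4, set 0) → L1-HIT  vc=[]
3: 0x22 (blk 4, set 0) → L1-HIT  vc=[]
4: 0x24 (blk 4, set 0) → L1-HIT  vc=[]
5: 0x24 (blk 4, set 0) → L1-HIT  vc=[]
6: 0x22 (blk 4, set 0) → L1-HIT  vc=[]
7: 0x27 (blk 4, set 0) → L1-HIT  vc=[]
8: 0x26 (blk 4, set 0) → L1-HIT  vc=[]
9: 0x27 (blk 4, set 0) → L1-HIT  vc=[]
10: 0x23 (blk 4, set 0) → L1-HIT  vc=[]
11: 0x20 (blk 4, set 0) → L1-HIT  vc=[]
12: 0x23 (blk 4, set 0) → L1-HIT  vc=[]
13: 0x15 (blk 2, set 0) → MISS  vc=[4]
14: 0x20 (blk 4, set 0) → VC-HIT  vc=[2]
15: 0x11 (blk 2, set 0) → VC-HIT  vc=[4]

MISSES = 2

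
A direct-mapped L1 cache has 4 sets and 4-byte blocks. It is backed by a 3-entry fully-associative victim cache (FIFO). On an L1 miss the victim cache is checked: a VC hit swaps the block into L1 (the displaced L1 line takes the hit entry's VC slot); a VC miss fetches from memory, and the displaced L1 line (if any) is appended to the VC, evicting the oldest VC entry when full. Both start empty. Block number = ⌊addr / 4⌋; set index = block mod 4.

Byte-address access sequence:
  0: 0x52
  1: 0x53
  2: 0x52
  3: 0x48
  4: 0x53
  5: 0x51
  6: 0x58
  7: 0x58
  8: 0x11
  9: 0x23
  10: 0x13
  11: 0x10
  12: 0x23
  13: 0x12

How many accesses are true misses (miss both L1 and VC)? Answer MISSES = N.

0: 0x52 (blk 20, set 0) → MISS  vc=[]
1: 0x53 (blk 20, set 0) → L1-HIT  vc=[]
2: 0x52 (blk 20, set 0) → L1-HIT  vc=[]
3: 0x48 (blk 18, set 2) → MISS  vc=[]
4: 0x53 (blk 20, set 0) → L1-HIT  vc=[]
5: 0x51 (blk 20, set 0) → L1-HIT  vc=[]
6: 0x58 (blk 22, set 2) → MISS  vc=[18]
7: 0x58 (blk 22, set 2) → L1-HIT  vc=[18]
8: 0x11 (blk 4, set 0) → MISS  vc=[18, 20]
9: 0x23 (blk 8, set 0) → MISS  vc=[18, 20, 4]
10: 0x13 (blk 4, set 0) → VC-HIT  vc=[18, 20, 8]
11: 0x10 (blk 4, set 0) → L1-HIT  vc=[18, 20, 8]
12: 0x23 (blk 8, set 0) → VC-HIT  vc=[18, 20, 4]
13: 0x12 (blk 4, set 0) → VC-HIT  vc=[18, 20, 8]

MISSES = 5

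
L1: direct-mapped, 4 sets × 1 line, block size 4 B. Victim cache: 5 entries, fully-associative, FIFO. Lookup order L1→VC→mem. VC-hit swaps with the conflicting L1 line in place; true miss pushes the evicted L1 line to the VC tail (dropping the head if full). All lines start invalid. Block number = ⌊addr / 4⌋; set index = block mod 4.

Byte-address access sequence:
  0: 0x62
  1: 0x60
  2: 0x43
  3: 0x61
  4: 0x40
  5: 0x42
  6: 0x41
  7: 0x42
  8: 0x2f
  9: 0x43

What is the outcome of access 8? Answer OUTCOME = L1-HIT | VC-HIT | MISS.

OUTCOME = MISS

0: 0x62 (blk 24, set 0) → MISS  vc=[]
1: 0x60 (blk 24, set 0) → L1-HIT  vc=[]
2: 0x43 (blk 16, set 0) → MISS  vc=[24]
3: 0x61 (blk 24, set 0) → VC-HIT  vc=[16]
4: 0x40 (blk 16, set 0) → VC-HIT  vc=[24]
5: 0x42 (blk 16, set 0) → L1-HIT  vc=[24]
6: 0x41 (blk 16, set 0) → L1-HIT  vc=[24]
7: 0x42 (blk 16, set 0) → L1-HIT  vc=[24]
8: 0x2f (blk 11, set 3) → MISS  vc=[24]
9: 0x43 (blk 16, set 0) → L1-HIT  vc=[24]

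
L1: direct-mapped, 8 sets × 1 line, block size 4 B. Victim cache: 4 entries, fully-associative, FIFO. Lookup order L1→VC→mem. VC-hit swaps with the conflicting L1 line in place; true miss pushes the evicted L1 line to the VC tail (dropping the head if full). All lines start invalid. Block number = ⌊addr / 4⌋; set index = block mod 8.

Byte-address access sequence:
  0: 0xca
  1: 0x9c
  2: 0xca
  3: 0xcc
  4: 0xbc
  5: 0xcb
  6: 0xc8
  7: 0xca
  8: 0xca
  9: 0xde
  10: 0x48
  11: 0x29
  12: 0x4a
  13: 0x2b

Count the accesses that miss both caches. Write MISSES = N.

#0 0xca→b50/s2 MISS; vc=[]
#1 0x9c→b39/s7 MISS; vc=[]
#2 0xca→b50/s2 L1-HIT; vc=[]
#3 0xcc→b51/s3 MISS; vc=[]
#4 0xbc→b47/s7 MISS; vc=[39]
#5 0xcb→b50/s2 L1-HIT; vc=[39]
#6 0xc8→b50/s2 L1-HIT; vc=[39]
#7 0xca→b50/s2 L1-HIT; vc=[39]
#8 0xca→b50/s2 L1-HIT; vc=[39]
#9 0xde→b55/s7 MISS; vc=[39,47]
#10 0x48→b18/s2 MISS; vc=[39,47,50]
#11 0x29→b10/s2 MISS; vc=[39,47,50,18]
#12 0x4a→b18/s2 VC-HIT; vc=[39,47,50,10]
#13 0x2b→b10/s2 VC-HIT; vc=[39,47,50,18]

MISSES = 7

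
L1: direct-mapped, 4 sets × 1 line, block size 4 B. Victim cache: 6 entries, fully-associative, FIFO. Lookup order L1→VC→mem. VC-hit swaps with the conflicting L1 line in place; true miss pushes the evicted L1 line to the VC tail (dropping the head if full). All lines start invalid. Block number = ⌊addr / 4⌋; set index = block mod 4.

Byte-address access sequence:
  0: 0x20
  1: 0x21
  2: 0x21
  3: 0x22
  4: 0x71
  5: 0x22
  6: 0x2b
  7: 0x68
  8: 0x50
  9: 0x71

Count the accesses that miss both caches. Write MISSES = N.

MISSES = 5

#0 0x20→b8/s0 MISS; vc=[]
#1 0x21→b8/s0 L1-HIT; vc=[]
#2 0x21→b8/s0 L1-HIT; vc=[]
#3 0x22→b8/s0 L1-HIT; vc=[]
#4 0x71→b28/s0 MISS; vc=[8]
#5 0x22→b8/s0 VC-HIT; vc=[28]
#6 0x2b→b10/s2 MISS; vc=[28]
#7 0x68→b26/s2 MISS; vc=[28,10]
#8 0x50→b20/s0 MISS; vc=[28,10,8]
#9 0x71→b28/s0 VC-HIT; vc=[20,10,8]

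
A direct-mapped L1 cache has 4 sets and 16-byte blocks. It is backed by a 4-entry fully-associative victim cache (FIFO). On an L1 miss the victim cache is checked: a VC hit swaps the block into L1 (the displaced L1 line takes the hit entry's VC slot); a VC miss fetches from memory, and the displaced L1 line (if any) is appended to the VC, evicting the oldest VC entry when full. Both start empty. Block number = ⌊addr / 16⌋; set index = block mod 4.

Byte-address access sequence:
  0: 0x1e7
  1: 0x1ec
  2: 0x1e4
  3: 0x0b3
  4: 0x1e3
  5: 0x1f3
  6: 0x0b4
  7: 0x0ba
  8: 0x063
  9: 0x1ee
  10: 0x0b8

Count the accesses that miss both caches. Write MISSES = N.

MISSES = 4

#0 0x1e7→b30/s2 MISS; vc=[]
#1 0x1ec→b30/s2 L1-HIT; vc=[]
#2 0x1e4→b30/s2 L1-HIT; vc=[]
#3 0xb3→b11/s3 MISS; vc=[]
#4 0x1e3→b30/s2 L1-HIT; vc=[]
#5 0x1f3→b31/s3 MISS; vc=[11]
#6 0xb4→b11/s3 VC-HIT; vc=[31]
#7 0xba→b11/s3 L1-HIT; vc=[31]
#8 0x63→b6/s2 MISS; vc=[31,30]
#9 0x1ee→b30/s2 VC-HIT; vc=[31,6]
#10 0xb8→b11/s3 L1-HIT; vc=[31,6]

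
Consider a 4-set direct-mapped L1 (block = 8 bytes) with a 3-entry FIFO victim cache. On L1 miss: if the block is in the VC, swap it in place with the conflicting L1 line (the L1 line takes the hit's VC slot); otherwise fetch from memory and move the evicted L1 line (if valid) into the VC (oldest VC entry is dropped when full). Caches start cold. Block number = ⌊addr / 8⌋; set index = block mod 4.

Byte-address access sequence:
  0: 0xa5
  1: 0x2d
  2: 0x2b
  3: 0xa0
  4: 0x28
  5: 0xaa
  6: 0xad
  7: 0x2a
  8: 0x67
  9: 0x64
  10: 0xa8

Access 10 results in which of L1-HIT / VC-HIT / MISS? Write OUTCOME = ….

  [0] addr=0xa5 blk=20 s=0: MISS | VC []
  [1] addr=0x2d blk=5 s=1: MISS | VC []
  [2] addr=0x2b blk=5 s=1: L1-HIT | VC []
  [3] addr=0xa0 blk=20 s=0: L1-HIT | VC []
  [4] addr=0x28 blk=5 s=1: L1-HIT | VC []
  [5] addr=0xaa blk=21 s=1: MISS | VC [5]
  [6] addr=0xad blk=21 s=1: L1-HIT | VC [5]
  [7] addr=0x2a blk=5 s=1: VC-HIT | VC [21]
  [8] addr=0x67 blk=12 s=0: MISS | VC [21, 20]
  [9] addr=0x64 blk=12 s=0: L1-HIT | VC [21, 20]
  [10] addr=0xa8 blk=21 s=1: VC-HIT | VC [5, 20]

OUTCOME = VC-HIT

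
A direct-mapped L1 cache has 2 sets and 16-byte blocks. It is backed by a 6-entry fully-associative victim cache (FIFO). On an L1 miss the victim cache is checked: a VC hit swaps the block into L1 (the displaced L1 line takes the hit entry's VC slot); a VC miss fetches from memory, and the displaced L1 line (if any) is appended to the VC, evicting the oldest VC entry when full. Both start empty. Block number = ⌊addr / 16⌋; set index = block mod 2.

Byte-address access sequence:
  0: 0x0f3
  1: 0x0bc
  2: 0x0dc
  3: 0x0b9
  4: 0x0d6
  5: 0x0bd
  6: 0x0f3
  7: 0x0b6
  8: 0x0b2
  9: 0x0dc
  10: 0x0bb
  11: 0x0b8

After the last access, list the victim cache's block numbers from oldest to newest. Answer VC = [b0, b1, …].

0: 0xf3 (blk 15, set 1) → MISS  vc=[]
1: 0xbc (blk 11, set 1) → MISS  vc=[15]
2: 0xdc (blk 13, set 1) → MISS  vc=[15, 11]
3: 0xb9 (blk 11, set 1) → VC-HIT  vc=[15, 13]
4: 0xd6 (blk 13, set 1) → VC-HIT  vc=[15, 11]
5: 0xbd (blk 11, set 1) → VC-HIT  vc=[15, 13]
6: 0xf3 (blk 15, set 1) → VC-HIT  vc=[11, 13]
7: 0xb6 (blk 11, set 1) → VC-HIT  vc=[15, 13]
8: 0xb2 (blk 11, set 1) → L1-HIT  vc=[15, 13]
9: 0xdc (blk 13, set 1) → VC-HIT  vc=[15, 11]
10: 0xbb (blk 11, set 1) → VC-HIT  vc=[15, 13]
11: 0xb8 (blk 11, set 1) → L1-HIT  vc=[15, 13]

VC = [15, 13]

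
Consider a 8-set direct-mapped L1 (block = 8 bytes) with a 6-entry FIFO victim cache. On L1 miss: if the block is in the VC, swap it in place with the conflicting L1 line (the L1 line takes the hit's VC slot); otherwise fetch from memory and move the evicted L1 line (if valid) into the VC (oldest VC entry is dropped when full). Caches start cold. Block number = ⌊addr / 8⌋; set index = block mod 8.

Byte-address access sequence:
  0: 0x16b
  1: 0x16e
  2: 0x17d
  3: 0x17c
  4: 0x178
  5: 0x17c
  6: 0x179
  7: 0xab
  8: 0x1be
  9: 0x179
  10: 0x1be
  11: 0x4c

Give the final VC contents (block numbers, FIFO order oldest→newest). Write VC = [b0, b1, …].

0: 0x16b (blk 45, set 5) → MISS  vc=[]
1: 0x16e (blk 45, set 5) → L1-HIT  vc=[]
2: 0x17d (blk 47, set 7) → MISS  vc=[]
3: 0x17c (blk 47, set 7) → L1-HIT  vc=[]
4: 0x178 (blk 47, set 7) → L1-HIT  vc=[]
5: 0x17c (blk 47, set 7) → L1-HIT  vc=[]
6: 0x179 (blk 47, set 7) → L1-HIT  vc=[]
7: 0xab (blk 21, set 5) → MISS  vc=[45]
8: 0x1be (blk 55, set 7) → MISS  vc=[45, 47]
9: 0x179 (blk 47, set 7) → VC-HIT  vc=[45, 55]
10: 0x1be (blk 55, set 7) → VC-HIT  vc=[45, 47]
11: 0x4c (blk 9, set 1) → MISS  vc=[45, 47]

VC = [45, 47]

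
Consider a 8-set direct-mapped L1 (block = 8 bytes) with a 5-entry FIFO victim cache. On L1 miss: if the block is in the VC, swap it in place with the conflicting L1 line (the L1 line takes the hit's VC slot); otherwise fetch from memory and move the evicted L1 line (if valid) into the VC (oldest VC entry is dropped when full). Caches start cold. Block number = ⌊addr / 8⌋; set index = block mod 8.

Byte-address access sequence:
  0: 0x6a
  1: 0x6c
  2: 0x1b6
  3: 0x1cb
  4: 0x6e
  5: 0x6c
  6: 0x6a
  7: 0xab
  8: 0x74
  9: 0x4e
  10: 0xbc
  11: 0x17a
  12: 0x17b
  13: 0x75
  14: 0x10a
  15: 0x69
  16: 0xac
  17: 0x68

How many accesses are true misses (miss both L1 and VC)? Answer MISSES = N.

MISSES = 9

0: 0x6a (blk 13, set 5) → MISS  vc=[]
1: 0x6c (blk 13, set 5) → L1-HIT  vc=[]
2: 0x1b6 (blk 54, set 6) → MISS  vc=[]
3: 0x1cb (blk 57, set 1) → MISS  vc=[]
4: 0x6e (blk 13, set 5) → L1-HIT  vc=[]
5: 0x6c (blk 13, set 5) → L1-HIT  vc=[]
6: 0x6a (blk 13, set 5) → L1-HIT  vc=[]
7: 0xab (blk 21, set 5) → MISS  vc=[13]
8: 0x74 (blk 14, set 6) → MISS  vc=[13, 54]
9: 0x4e (blk 9, set 1) → MISS  vc=[13, 54, 57]
10: 0xbc (blk 23, set 7) → MISS  vc=[13, 54, 57]
11: 0x17a (blk 47, set 7) → MISS  vc=[13, 54, 57, 23]
12: 0x17b (blk 47, set 7) → L1-HIT  vc=[13, 54, 57, 23]
13: 0x75 (blk 14, set 6) → L1-HIT  vc=[13, 54, 57, 23]
14: 0x10a (blk 33, set 1) → MISS  vc=[13, 54, 57, 23, 9]
15: 0x69 (blk 13, set 5) → VC-HIT  vc=[21, 54, 57, 23, 9]
16: 0xac (blk 21, set 5) → VC-HIT  vc=[13, 54, 57, 23, 9]
17: 0x68 (blk 13, set 5) → VC-HIT  vc=[21, 54, 57, 23, 9]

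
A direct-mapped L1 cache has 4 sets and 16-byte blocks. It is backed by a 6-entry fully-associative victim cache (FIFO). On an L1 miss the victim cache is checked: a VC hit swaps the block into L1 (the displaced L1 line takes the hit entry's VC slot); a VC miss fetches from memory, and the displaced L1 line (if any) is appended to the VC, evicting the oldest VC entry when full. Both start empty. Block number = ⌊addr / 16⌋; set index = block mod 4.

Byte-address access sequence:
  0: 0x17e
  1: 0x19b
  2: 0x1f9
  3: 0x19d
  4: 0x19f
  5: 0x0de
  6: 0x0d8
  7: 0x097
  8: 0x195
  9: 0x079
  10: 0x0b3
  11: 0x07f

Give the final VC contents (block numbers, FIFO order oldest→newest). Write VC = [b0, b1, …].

VC = [23, 9, 13, 31, 11]

  [0] addr=0x17e blk=23 s=3: MISS | VC []
  [1] addr=0x19b blk=25 s=1: MISS | VC []
  [2] addr=0x1f9 blk=31 s=3: MISS | VC [23]
  [3] addr=0x19d blk=25 s=1: L1-HIT | VC [23]
  [4] addr=0x19f blk=25 s=1: L1-HIT | VC [23]
  [5] addr=0xde blk=13 s=1: MISS | VC [23, 25]
  [6] addr=0xd8 blk=13 s=1: L1-HIT | VC [23, 25]
  [7] addr=0x97 blk=9 s=1: MISS | VC [23, 25, 13]
  [8] addr=0x195 blk=25 s=1: VC-HIT | VC [23, 9, 13]
  [9] addr=0x79 blk=7 s=3: MISS | VC [23, 9, 13, 31]
  [10] addr=0xb3 blk=11 s=3: MISS | VC [23, 9, 13, 31, 7]
  [11] addr=0x7f blk=7 s=3: VC-HIT | VC [23, 9, 13, 31, 11]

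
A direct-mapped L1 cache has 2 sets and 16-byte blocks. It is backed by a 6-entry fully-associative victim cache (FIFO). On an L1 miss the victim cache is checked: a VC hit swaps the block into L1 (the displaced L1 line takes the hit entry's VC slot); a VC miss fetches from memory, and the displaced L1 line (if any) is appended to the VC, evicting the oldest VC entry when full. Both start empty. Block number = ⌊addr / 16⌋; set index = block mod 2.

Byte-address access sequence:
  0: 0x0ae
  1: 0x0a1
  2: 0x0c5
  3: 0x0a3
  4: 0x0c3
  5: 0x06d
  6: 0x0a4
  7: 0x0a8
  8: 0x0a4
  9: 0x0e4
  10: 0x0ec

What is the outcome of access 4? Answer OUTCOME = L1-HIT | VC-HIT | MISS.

0: 0xae (blk 10, set 0) → MISS  vc=[]
1: 0xa1 (blk 10, set 0) → L1-HIT  vc=[]
2: 0xc5 (blk 12, set 0) → MISS  vc=[10]
3: 0xa3 (blk 10, set 0) → VC-HIT  vc=[12]
4: 0xc3 (blk 12, set 0) → VC-HIT  vc=[10]
5: 0x6d (blk 6, set 0) → MISS  vc=[10, 12]
6: 0xa4 (blk 10, set 0) → VC-HIT  vc=[6, 12]
7: 0xa8 (blk 10, set 0) → L1-HIT  vc=[6, 12]
8: 0xa4 (blk 10, set 0) → L1-HIT  vc=[6, 12]
9: 0xe4 (blk 14, set 0) → MISS  vc=[6, 12, 10]
10: 0xec (blk 14, set 0) → L1-HIT  vc=[6, 12, 10]

OUTCOME = VC-HIT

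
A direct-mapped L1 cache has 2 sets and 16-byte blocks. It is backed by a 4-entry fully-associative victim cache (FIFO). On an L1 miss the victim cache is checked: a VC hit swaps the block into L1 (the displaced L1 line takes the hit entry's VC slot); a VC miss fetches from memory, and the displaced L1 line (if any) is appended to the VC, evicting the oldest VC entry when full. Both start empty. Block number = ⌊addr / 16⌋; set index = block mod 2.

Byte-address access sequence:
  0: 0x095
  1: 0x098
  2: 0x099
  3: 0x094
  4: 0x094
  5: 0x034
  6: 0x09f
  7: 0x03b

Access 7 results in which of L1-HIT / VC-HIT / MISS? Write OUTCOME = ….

0: 0x95 (blk 9, set 1) → MISS  vc=[]
1: 0x98 (blk 9, set 1) → L1-HIT  vc=[]
2: 0x99 (blk 9, set 1) → L1-HIT  vc=[]
3: 0x94 (blk 9, set 1) → L1-HIT  vc=[]
4: 0x94 (blk 9, set 1) → L1-HIT  vc=[]
5: 0x34 (blk 3, set 1) → MISS  vc=[9]
6: 0x9f (blk 9, set 1) → VC-HIT  vc=[3]
7: 0x3b (blk 3, set 1) → VC-HIT  vc=[9]

OUTCOME = VC-HIT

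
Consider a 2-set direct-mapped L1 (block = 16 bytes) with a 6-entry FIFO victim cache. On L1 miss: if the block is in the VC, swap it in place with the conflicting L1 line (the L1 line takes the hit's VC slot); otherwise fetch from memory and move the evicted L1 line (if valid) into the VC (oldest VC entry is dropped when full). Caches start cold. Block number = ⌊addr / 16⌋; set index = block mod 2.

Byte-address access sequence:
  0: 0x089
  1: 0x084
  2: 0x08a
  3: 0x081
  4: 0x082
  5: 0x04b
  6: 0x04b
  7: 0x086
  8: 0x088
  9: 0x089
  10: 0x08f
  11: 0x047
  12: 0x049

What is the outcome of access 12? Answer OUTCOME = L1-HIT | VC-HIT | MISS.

0: 0x89 (blk 8, set 0) → MISS  vc=[]
1: 0x84 (blk 8, set 0) → L1-HIT  vc=[]
2: 0x8a (blk 8, set 0) → L1-HIT  vc=[]
3: 0x81 (blk 8, set 0) → L1-HIT  vc=[]
4: 0x82 (blk 8, set 0) → L1-HIT  vc=[]
5: 0x4b (blk 4, set 0) → MISS  vc=[8]
6: 0x4b (blk 4, set 0) → L1-HIT  vc=[8]
7: 0x86 (blk 8, set 0) → VC-HIT  vc=[4]
8: 0x88 (blk 8, set 0) → L1-HIT  vc=[4]
9: 0x89 (blk 8, set 0) → L1-HIT  vc=[4]
10: 0x8f (blk 8, set 0) → L1-HIT  vc=[4]
11: 0x47 (blk 4, set 0) → VC-HIT  vc=[8]
12: 0x49 (blk 4, set 0) → L1-HIT  vc=[8]

OUTCOME = L1-HIT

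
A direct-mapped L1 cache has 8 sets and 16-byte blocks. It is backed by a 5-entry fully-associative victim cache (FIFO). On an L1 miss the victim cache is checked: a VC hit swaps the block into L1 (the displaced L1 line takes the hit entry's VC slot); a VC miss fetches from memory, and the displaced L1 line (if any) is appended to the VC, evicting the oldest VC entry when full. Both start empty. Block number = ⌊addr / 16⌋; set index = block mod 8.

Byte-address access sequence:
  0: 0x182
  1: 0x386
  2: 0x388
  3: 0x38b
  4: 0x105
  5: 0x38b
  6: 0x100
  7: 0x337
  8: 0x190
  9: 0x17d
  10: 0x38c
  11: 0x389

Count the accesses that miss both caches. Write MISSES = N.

  [0] addr=0x182 blk=24 s=0: MISS | VC []
  [1] addr=0x386 blk=56 s=0: MISS | VC [24]
  [2] addr=0x388 blk=56 s=0: L1-HIT | VC [24]
  [3] addr=0x38b blk=56 s=0: L1-HIT | VC [24]
  [4] addr=0x105 blk=16 s=0: MISS | VC [24, 56]
  [5] addr=0x38b blk=56 s=0: VC-HIT | VC [24, 16]
  [6] addr=0x100 blk=16 s=0: VC-HIT | VC [24, 56]
  [7] addr=0x337 blk=51 s=3: MISS | VC [24, 56]
  [8] addr=0x190 blk=25 s=1: MISS | VC [24, 56]
  [9] addr=0x17d blk=23 s=7: MISS | VC [24, 56]
  [10] addr=0x38c blk=56 s=0: VC-HIT | VC [24, 16]
  [11] addr=0x389 blk=56 s=0: L1-HIT | VC [24, 16]

MISSES = 6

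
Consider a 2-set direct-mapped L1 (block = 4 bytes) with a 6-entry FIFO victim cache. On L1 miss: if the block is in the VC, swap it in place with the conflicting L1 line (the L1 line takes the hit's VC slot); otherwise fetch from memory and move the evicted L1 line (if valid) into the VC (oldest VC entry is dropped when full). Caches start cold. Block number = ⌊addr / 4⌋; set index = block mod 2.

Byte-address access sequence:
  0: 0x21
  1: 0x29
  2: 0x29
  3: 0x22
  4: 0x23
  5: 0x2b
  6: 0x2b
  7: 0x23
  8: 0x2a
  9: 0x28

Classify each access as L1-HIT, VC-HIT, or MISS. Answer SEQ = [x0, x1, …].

SEQ = [MISS, MISS, L1-HIT, VC-HIT, L1-HIT, VC-HIT, L1-HIT, VC-HIT, VC-HIT, L1-HIT]

  [0] addr=0x21 blk=8 s=0: MISS | VC []
  [1] addr=0x29 blk=10 s=0: MISS | VC [8]
  [2] addr=0x29 blk=10 s=0: L1-HIT | VC [8]
  [3] addr=0x22 blk=8 s=0: VC-HIT | VC [10]
  [4] addr=0x23 blk=8 s=0: L1-HIT | VC [10]
  [5] addr=0x2b blk=10 s=0: VC-HIT | VC [8]
  [6] addr=0x2b blk=10 s=0: L1-HIT | VC [8]
  [7] addr=0x23 blk=8 s=0: VC-HIT | VC [10]
  [8] addr=0x2a blk=10 s=0: VC-HIT | VC [8]
  [9] addr=0x28 blk=10 s=0: L1-HIT | VC [8]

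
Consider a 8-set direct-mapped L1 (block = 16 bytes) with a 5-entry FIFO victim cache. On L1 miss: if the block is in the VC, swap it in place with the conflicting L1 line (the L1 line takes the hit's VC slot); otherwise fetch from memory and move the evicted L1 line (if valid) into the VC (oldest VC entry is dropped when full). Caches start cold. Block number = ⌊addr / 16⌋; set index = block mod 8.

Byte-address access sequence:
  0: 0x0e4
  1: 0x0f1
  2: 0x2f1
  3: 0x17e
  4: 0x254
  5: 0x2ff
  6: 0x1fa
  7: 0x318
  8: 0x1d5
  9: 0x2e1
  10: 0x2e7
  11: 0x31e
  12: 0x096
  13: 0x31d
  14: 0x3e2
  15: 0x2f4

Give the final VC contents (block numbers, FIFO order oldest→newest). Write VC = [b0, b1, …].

VC = [31, 37, 14, 9, 46]

0: 0xe4 (blk 14, set 6) → MISS  vc=[]
1: 0xf1 (blk 15, set 7) → MISS  vc=[]
2: 0x2f1 (blk 47, set 7) → MISS  vc=[15]
3: 0x17e (blk 23, set 7) → MISS  vc=[15, 47]
4: 0x254 (blk 37, set 5) → MISS  vc=[15, 47]
5: 0x2ff (blk 47, set 7) → VC-HIT  vc=[15, 23]
6: 0x1fa (blk 31, set 7) → MISS  vc=[15, 23, 47]
7: 0x318 (blk 49, set 1) → MISS  vc=[15, 23, 47]
8: 0x1d5 (blk 29, set 5) → MISS  vc=[15, 23, 47, 37]
9: 0x2e1 (blk 46, set 6) → MISS  vc=[15, 23, 47, 37, 14]
10: 0x2e7 (blk 46, set 6) → L1-HIT  vc=[15, 23, 47, 37, 14]
11: 0x31e (blk 49, set 1) → L1-HIT  vc=[15, 23, 47, 37, 14]
12: 0x96 (blk 9, set 1) → MISS  vc=[23, 47, 37, 14, 49]
13: 0x31d (blk 49, set 1) → VC-HIT  vc=[23, 47, 37, 14, 9]
14: 0x3e2 (blk 62, set 6) → MISS  vc=[47, 37, 14, 9, 46]
15: 0x2f4 (blk 47, set 7) → VC-HIT  vc=[31, 37, 14, 9, 46]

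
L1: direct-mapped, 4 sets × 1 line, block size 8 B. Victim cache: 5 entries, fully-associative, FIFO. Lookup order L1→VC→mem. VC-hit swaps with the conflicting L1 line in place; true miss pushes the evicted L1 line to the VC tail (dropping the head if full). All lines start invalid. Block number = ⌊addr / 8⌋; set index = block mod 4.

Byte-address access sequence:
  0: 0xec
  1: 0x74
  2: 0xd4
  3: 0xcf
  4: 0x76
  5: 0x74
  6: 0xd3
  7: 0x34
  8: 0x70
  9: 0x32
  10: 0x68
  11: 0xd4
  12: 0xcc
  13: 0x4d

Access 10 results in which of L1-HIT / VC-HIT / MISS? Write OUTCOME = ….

  [0] addr=0xec blk=29 s=1: MISS | VC []
  [1] addr=0x74 blk=14 s=2: MISS | VC []
  [2] addr=0xd4 blk=26 s=2: MISS | VC [14]
  [3] addr=0xcf blk=25 s=1: MISS | VC [14, 29]
  [4] addr=0x76 blk=14 s=2: VC-HIT | VC [26, 29]
  [5] addr=0x74 blk=14 s=2: L1-HIT | VC [26, 29]
  [6] addr=0xd3 blk=26 s=2: VC-HIT | VC [14, 29]
  [7] addr=0x34 blk=6 s=2: MISS | VC [14, 29, 26]
  [8] addr=0x70 blk=14 s=2: VC-HIT | VC [6, 29, 26]
  [9] addr=0x32 blk=6 s=2: VC-HIT | VC [14, 29, 26]
  [10] addr=0x68 blk=13 s=1: MISS | VC [14, 29, 26, 25]
  [11] addr=0xd4 blk=26 s=2: VC-HIT | VC [14, 29, 6, 25]
  [12] addr=0xcc blk=25 s=1: VC-HIT | VC [14, 29, 6, 13]
  [13] addr=0x4d blk=9 s=1: MISS | VC [14, 29, 6, 13, 25]

OUTCOME = MISS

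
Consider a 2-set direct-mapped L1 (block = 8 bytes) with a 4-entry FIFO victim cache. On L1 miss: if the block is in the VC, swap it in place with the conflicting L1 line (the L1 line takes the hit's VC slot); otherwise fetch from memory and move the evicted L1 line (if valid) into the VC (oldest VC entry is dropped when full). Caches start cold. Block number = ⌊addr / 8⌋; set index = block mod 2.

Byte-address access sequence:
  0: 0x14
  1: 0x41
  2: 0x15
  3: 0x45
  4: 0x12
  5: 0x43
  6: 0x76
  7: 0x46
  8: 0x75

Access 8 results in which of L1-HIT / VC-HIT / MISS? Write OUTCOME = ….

#0 0x14→b2/s0 MISS; vc=[]
#1 0x41→b8/s0 MISS; vc=[2]
#2 0x15→b2/s0 VC-HIT; vc=[8]
#3 0x45→b8/s0 VC-HIT; vc=[2]
#4 0x12→b2/s0 VC-HIT; vc=[8]
#5 0x43→b8/s0 VC-HIT; vc=[2]
#6 0x76→b14/s0 MISS; vc=[2,8]
#7 0x46→b8/s0 VC-HIT; vc=[2,14]
#8 0x75→b14/s0 VC-HIT; vc=[2,8]

OUTCOME = VC-HIT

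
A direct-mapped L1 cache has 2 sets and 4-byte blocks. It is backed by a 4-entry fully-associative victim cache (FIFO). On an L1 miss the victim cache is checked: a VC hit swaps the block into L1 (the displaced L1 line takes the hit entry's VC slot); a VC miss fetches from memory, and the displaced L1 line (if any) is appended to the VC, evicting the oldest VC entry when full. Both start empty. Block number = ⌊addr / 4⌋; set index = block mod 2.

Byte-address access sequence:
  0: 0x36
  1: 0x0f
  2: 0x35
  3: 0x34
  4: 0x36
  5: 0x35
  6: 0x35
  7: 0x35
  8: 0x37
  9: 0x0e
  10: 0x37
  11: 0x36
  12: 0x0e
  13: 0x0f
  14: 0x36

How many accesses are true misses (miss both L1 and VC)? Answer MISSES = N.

MISSES = 2

0: 0x36 (blk 13, set 1) → MISS  vc=[]
1: 0xf (blk 3, set 1) → MISS  vc=[13]
2: 0x35 (blk 13, set 1) → VC-HIT  vc=[3]
3: 0x34 (blk 13, set 1) → L1-HIT  vc=[3]
4: 0x36 (blk 13, set 1) → L1-HIT  vc=[3]
5: 0x35 (blk 13, set 1) → L1-HIT  vc=[3]
6: 0x35 (blk 13, set 1) → L1-HIT  vc=[3]
7: 0x35 (blk 13, set 1) → L1-HIT  vc=[3]
8: 0x37 (blk 13, set 1) → L1-HIT  vc=[3]
9: 0xe (blk 3, set 1) → VC-HIT  vc=[13]
10: 0x37 (blk 13, set 1) → VC-HIT  vc=[3]
11: 0x36 (blk 13, set 1) → L1-HIT  vc=[3]
12: 0xe (blk 3, set 1) → VC-HIT  vc=[13]
13: 0xf (blk 3, set 1) → L1-HIT  vc=[13]
14: 0x36 (blk 13, set 1) → VC-HIT  vc=[3]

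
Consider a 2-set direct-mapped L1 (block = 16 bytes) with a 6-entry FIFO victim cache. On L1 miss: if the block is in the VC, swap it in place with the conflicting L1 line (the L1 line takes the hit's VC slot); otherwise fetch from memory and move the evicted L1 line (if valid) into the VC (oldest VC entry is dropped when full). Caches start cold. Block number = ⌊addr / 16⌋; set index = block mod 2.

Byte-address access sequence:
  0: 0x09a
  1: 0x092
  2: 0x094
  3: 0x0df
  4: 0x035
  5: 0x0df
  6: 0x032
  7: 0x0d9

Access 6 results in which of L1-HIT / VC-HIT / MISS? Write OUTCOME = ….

  [0] addr=0x9a blk=9 s=1: MISS | VC []
  [1] addr=0x92 blk=9 s=1: L1-HIT | VC []
  [2] addr=0x94 blk=9 s=1: L1-HIT | VC []
  [3] addr=0xdf blk=13 s=1: MISS | VC [9]
  [4] addr=0x35 blk=3 s=1: MISS | VC [9, 13]
  [5] addr=0xdf blk=13 s=1: VC-HIT | VC [9, 3]
  [6] addr=0x32 blk=3 s=1: VC-HIT | VC [9, 13]
  [7] addr=0xd9 blk=13 s=1: VC-HIT | VC [9, 3]

OUTCOME = VC-HIT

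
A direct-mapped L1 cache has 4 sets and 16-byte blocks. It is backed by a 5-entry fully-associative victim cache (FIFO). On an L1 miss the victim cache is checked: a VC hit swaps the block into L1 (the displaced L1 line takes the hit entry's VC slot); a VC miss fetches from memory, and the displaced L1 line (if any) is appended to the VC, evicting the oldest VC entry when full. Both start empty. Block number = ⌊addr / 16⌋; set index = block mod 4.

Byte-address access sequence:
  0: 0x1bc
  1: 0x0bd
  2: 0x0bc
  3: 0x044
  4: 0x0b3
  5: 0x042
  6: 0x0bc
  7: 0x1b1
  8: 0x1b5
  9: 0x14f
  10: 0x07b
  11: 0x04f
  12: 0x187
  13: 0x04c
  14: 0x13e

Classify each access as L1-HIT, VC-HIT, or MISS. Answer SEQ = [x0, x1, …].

#0 0x1bc→b27/s3 MISS; vc=[]
#1 0xbd→b11/s3 MISS; vc=[27]
#2 0xbc→b11/s3 L1-HIT; vc=[27]
#3 0x44→b4/s0 MISS; vc=[27]
#4 0xb3→b11/s3 L1-HIT; vc=[27]
#5 0x42→b4/s0 L1-HIT; vc=[27]
#6 0xbc→b11/s3 L1-HIT; vc=[27]
#7 0x1b1→b27/s3 VC-HIT; vc=[11]
#8 0x1b5→b27/s3 L1-HIT; vc=[11]
#9 0x14f→b20/s0 MISS; vc=[11,4]
#10 0x7b→b7/s3 MISS; vc=[11,4,27]
#11 0x4f→b4/s0 VC-HIT; vc=[11,20,27]
#12 0x187→b24/s0 MISS; vc=[11,20,27,4]
#13 0x4c→b4/s0 VC-HIT; vc=[11,20,27,24]
#14 0x13e→b19/s3 MISS; vc=[11,20,27,24,7]

SEQ = [MISS, MISS, L1-HIT, MISS, L1-HIT, L1-HIT, L1-HIT, VC-HIT, L1-HIT, MISS, MISS, VC-HIT, MISS, VC-HIT, MISS]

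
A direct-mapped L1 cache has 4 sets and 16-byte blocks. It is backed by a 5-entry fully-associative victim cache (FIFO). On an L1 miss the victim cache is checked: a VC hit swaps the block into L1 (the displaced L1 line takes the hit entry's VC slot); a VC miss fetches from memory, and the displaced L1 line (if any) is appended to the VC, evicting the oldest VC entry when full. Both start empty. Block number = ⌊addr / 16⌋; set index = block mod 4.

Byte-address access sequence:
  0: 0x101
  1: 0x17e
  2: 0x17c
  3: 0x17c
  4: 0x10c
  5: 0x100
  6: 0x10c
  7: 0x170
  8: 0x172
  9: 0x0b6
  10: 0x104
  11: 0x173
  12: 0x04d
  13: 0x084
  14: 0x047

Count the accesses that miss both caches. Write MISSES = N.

  [0] addr=0x101 blk=16 s=0: MISS | VC []
  [1] addr=0x17e blk=23 s=3: MISS | VC []
  [2] addr=0x17c blk=23 s=3: L1-HIT | VC []
  [3] addr=0x17c blk=23 s=3: L1-HIT | VC []
  [4] addr=0x10c blk=16 s=0: L1-HIT | VC []
  [5] addr=0x100 blk=16 s=0: L1-HIT | VC []
  [6] addr=0x10c blk=16 s=0: L1-HIT | VC []
  [7] addr=0x170 blk=23 s=3: L1-HIT | VC []
  [8] addr=0x172 blk=23 s=3: L1-HIT | VC []
  [9] addr=0xb6 blk=11 s=3: MISS | VC [23]
  [10] addr=0x104 blk=16 s=0: L1-HIT | VC [23]
  [11] addr=0x173 blk=23 s=3: VC-HIT | VC [11]
  [12] addr=0x4d blk=4 s=0: MISS | VC [11, 16]
  [13] addr=0x84 blk=8 s=0: MISS | VC [11, 16, 4]
  [14] addr=0x47 blk=4 s=0: VC-HIT | VC [11, 16, 8]

MISSES = 5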